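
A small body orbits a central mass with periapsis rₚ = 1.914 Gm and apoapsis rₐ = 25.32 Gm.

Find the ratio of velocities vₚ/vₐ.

Convert to SI: rₚ = 1.914 Gm = 1.914e+09 m; rₐ = 25.32 Gm = 2.532e+10 m.
Conservation of angular momentum gives rₚvₚ = rₐvₐ, so vₚ/vₐ = rₐ/rₚ.
vₚ/vₐ = 2.532e+10 / 1.914e+09 ≈ 13.23.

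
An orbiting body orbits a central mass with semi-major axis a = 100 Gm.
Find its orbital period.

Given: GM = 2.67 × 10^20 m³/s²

Convert to SI: a = 100 Gm = 1e+11 m.
Kepler's third law: T = 2π √(a³ / GM).
Substituting a = 1e+11 m and GM = 2.67e+20 m³/s²:
T = 2π √((1e+11)³ / 2.67e+20) s
T ≈ 1.216e+07 s = 140.7 days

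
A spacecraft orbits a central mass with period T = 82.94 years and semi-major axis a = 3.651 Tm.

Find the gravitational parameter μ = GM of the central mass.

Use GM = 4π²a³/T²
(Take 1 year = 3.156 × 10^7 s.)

Convert to SI: T = 82.94 years = 2.61759e+09 s; a = 3.651 Tm = 3.651e+12 m.
GM = 4π² · a³ / T².
GM = 4π² · (3.651e+12)³ / (2.61759e+09)² m³/s² ≈ 2.804e+20 m³/s² = 2.804 × 10^20 m³/s².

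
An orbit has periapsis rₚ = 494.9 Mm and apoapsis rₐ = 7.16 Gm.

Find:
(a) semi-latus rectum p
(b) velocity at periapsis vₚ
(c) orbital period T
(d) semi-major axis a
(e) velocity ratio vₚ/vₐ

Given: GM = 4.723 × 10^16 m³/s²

Convert to SI: rₚ = 494.9 Mm = 4.949e+08 m; rₐ = 7.16 Gm = 7.16e+09 m.
(a) From a = (rₚ + rₐ)/2 = 3.82745e+09 m and e = (rₐ − rₚ)/(rₐ + rₚ) = 0.870697, p = a(1 − e²) = 3.82745e+09 · (1 − (0.870697)²) ≈ 9.258e+08 m
(b) With a = (rₚ + rₐ)/2 = 3.82745e+09 m, vₚ = √(GM (2/rₚ − 1/a)) = √(4.723e+16 · (2/4.949e+08 − 1/3.82745e+09)) m/s ≈ 1.336e+04 m/s
(c) With a = (rₚ + rₐ)/2 = 3.82745e+09 m, T = 2π √(a³/GM) = 2π √((3.82745e+09)³/4.723e+16) s ≈ 6.846e+06 s
(d) a = (rₚ + rₐ)/2 = (4.949e+08 + 7.16e+09)/2 ≈ 3.827e+09 m
(e) Conservation of angular momentum (rₚvₚ = rₐvₐ) gives vₚ/vₐ = rₐ/rₚ = 7.16e+09/4.949e+08 ≈ 14.47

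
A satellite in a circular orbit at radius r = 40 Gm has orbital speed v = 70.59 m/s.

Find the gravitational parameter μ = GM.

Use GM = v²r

Convert to SI: r = 40 Gm = 4e+10 m.
For a circular orbit v² = GM/r, so GM = v² · r.
GM = (70.59)² · 4e+10 m³/s² ≈ 1.993e+14 m³/s² = 1.993 × 10^14 m³/s².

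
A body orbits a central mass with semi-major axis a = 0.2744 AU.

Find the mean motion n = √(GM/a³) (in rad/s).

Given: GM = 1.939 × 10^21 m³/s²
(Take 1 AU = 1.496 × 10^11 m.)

Convert to SI: a = 0.2744 AU = 4.10502e+10 m.
n = √(GM / a³).
n = √(1.939e+21 / (4.10502e+10)³) rad/s ≈ 5.294e-06 rad/s.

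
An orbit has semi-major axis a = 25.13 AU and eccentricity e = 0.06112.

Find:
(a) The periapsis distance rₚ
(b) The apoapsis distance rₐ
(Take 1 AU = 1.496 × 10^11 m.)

Convert to SI: a = 25.13 AU = 3.75945e+12 m.
(a) rₚ = a(1 − e) = 3.75945e+12 · (1 − 0.06112) = 3.75945e+12 · 0.93888 ≈ 3.53e+12 m = 23.59 AU.
(b) rₐ = a(1 + e) = 3.75945e+12 · (1 + 0.06112) = 3.75945e+12 · 1.06112 ≈ 3.989e+12 m = 26.67 AU.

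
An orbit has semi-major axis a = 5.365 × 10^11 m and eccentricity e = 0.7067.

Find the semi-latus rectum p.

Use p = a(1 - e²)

p = a (1 − e²).
p = 5.365e+11 · (1 − (0.7067)²) = 5.365e+11 · 0.500575 ≈ 2.686e+11 m = 2.686 × 10^11 m.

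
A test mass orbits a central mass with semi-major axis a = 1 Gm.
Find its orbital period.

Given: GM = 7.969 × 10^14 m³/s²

Convert to SI: a = 1 Gm = 1e+09 m.
Kepler's third law: T = 2π √(a³ / GM).
Substituting a = 1e+09 m and GM = 7.969e+14 m³/s²:
T = 2π √((1e+09)³ / 7.969e+14) s
T ≈ 7.038e+06 s = 81.46 days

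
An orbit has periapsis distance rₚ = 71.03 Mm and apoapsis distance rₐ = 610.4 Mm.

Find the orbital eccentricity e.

Convert to SI: rₚ = 71.03 Mm = 7.103e+07 m; rₐ = 610.4 Mm = 6.104e+08 m.
e = (rₐ − rₚ) / (rₐ + rₚ).
e = (6.104e+08 − 7.103e+07) / (6.104e+08 + 7.103e+07) = 5.3937e+08 / 6.8143e+08 ≈ 0.7915.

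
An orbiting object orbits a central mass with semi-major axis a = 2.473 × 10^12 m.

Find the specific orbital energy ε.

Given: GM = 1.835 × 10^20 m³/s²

ε = −GM / (2a).
ε = −1.835e+20 / (2 · 2.473e+12) J/kg ≈ -3.71e+07 J/kg = -37.1 MJ/kg.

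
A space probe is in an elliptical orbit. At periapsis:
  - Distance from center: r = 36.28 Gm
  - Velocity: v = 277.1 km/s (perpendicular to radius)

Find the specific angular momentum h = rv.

Convert to SI: r = 36.28 Gm = 3.628e+10 m; v = 277.1 km/s = 277100 m/s.
With v perpendicular to r, h = r · v.
h = 3.628e+10 · 277100 m²/s ≈ 1.005e+16 m²/s.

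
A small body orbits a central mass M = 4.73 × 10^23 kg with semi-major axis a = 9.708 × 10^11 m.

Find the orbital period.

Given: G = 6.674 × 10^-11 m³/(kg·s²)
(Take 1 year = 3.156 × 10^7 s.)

GM = G · M = 6.674e-11 · 4.73e+23 = 3.1568e+13 m³/s².
Kepler's third law: T = 2π √(a³ / GM).
Substituting a = 9.708e+11 m and GM = 3.1568e+13 m³/s²:
T = 2π √((9.708e+11)³ / 3.1568e+13) s
T ≈ 1.07e+12 s = 3.389e+04 years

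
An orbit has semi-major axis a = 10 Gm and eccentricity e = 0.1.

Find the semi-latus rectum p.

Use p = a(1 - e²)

Convert to SI: a = 10 Gm = 1e+10 m.
p = a (1 − e²).
p = 1e+10 · (1 − (0.1)²) = 1e+10 · 0.99 ≈ 9.9e+09 m = 9.9 Gm.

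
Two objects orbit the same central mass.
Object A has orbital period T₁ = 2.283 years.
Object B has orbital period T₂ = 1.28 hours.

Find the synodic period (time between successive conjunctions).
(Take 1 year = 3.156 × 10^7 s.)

Convert to SI: T₁ = 2.283 years = 7.20515e+07 s; T₂ = 1.28 hours = 4608 s.
T_syn = |T₁ · T₂ / (T₁ − T₂)|.
T_syn = |7.20515e+07 · 4608 / (7.20515e+07 − 4608)| s ≈ 4608 s = 1.28 hours.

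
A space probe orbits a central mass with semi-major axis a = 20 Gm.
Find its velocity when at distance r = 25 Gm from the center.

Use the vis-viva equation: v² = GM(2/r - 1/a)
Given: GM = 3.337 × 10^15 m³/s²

Convert to SI: a = 20 Gm = 2e+10 m; r = 25 Gm = 2.5e+10 m.
Vis-viva: v = √(GM · (2/r − 1/a)).
2/r − 1/a = 2/2.5e+10 − 1/2e+10 = 3e-11 m⁻¹.
v = √(3.337e+15 · 3e-11) m/s ≈ 316.4 m/s = 316.4 m/s.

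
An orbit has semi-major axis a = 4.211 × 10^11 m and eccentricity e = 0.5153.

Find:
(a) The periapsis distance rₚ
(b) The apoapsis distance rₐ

(a) rₚ = a(1 − e) = 4.211e+11 · (1 − 0.5153) = 4.211e+11 · 0.4847 ≈ 2.041e+11 m = 2.041 × 10^11 m.
(b) rₐ = a(1 + e) = 4.211e+11 · (1 + 0.5153) = 4.211e+11 · 1.5153 ≈ 6.381e+11 m = 6.381 × 10^11 m.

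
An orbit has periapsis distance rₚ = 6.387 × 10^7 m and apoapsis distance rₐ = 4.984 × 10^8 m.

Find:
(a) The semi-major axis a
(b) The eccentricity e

(a) a = (rₚ + rₐ) / 2 = (6.387e+07 + 4.984e+08) / 2 ≈ 2.811e+08 m = 2.811 × 10^8 m.
(b) e = (rₐ − rₚ) / (rₐ + rₚ) = (4.984e+08 − 6.387e+07) / (4.984e+08 + 6.387e+07) ≈ 0.7728.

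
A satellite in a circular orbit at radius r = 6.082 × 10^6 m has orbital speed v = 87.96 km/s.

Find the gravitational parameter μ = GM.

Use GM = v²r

Convert to SI: v = 87.96 km/s = 87960 m/s.
For a circular orbit v² = GM/r, so GM = v² · r.
GM = (87960)² · 6.082e+06 m³/s² ≈ 4.706e+16 m³/s² = 4.706 × 10^16 m³/s².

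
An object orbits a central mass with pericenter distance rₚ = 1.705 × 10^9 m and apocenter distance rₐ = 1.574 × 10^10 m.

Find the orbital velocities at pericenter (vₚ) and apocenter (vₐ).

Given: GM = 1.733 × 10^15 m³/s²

Use the vis-viva equation v² = GM(2/r − 1/a) with a = (rₚ + rₐ)/2 = (1.705e+09 + 1.574e+10)/2 = 8.7225e+09 m.
vₚ = √(GM · (2/rₚ − 1/a)) = √(1.733e+15 · (2/1.705e+09 − 1/8.7225e+09)) m/s ≈ 1354 m/s = 1.354 km/s.
vₐ = √(GM · (2/rₐ − 1/a)) = √(1.733e+15 · (2/1.574e+10 − 1/8.7225e+09)) m/s ≈ 146.7 m/s = 146.7 m/s.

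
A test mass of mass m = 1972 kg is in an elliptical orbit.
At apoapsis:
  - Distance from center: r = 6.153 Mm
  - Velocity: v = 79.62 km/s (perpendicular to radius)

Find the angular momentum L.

Convert to SI: r = 6.153 Mm = 6.153e+06 m; v = 79.62 km/s = 79620 m/s.
Since v is perpendicular to r, L = m · v · r.
L = 1972 · 79620 · 6.153e+06 kg·m²/s ≈ 9.661e+14 kg·m²/s.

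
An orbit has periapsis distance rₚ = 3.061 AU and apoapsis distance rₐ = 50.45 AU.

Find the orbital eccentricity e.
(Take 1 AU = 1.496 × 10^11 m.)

Convert to SI: rₚ = 3.061 AU = 4.57926e+11 m; rₐ = 50.45 AU = 7.54732e+12 m.
e = (rₐ − rₚ) / (rₐ + rₚ).
e = (7.54732e+12 − 4.57926e+11) / (7.54732e+12 + 4.57926e+11) = 7.08939e+12 / 8.00525e+12 ≈ 0.8856.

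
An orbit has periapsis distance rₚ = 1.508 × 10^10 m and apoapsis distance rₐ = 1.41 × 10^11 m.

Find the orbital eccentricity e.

e = (rₐ − rₚ) / (rₐ + rₚ).
e = (1.41e+11 − 1.508e+10) / (1.41e+11 + 1.508e+10) = 1.2592e+11 / 1.5608e+11 ≈ 0.8068.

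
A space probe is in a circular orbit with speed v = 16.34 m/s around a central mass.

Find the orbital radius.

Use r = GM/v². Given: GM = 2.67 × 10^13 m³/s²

For a circular orbit, v² = GM / r, so r = GM / v².
r = 2.67e+13 / (16.34)² m ≈ 1e+11 m = 100 Gm.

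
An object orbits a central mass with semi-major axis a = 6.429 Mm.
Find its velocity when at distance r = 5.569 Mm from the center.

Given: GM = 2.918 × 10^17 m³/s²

Convert to SI: a = 6.429 Mm = 6.429e+06 m; r = 5.569 Mm = 5.569e+06 m.
Vis-viva: v = √(GM · (2/r − 1/a)).
2/r − 1/a = 2/5.569e+06 − 1/6.429e+06 = 2.03586e-07 m⁻¹.
v = √(2.918e+17 · 2.03586e-07) m/s ≈ 2.437e+05 m/s = 243.7 km/s.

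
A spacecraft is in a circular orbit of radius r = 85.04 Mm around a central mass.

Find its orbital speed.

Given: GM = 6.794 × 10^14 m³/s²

Convert to SI: r = 85.04 Mm = 8.504e+07 m.
For a circular orbit, gravity supplies the centripetal force, so v = √(GM / r).
v = √(6.794e+14 / 8.504e+07) m/s ≈ 2827 m/s = 2.827 km/s.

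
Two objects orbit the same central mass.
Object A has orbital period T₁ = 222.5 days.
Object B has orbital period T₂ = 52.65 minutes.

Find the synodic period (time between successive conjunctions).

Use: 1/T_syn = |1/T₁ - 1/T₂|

Convert to SI: T₁ = 222.5 days = 1.9224e+07 s; T₂ = 52.65 minutes = 3159 s.
T_syn = |T₁ · T₂ / (T₁ − T₂)|.
T_syn = |1.9224e+07 · 3159 / (1.9224e+07 − 3159)| s ≈ 3160 s = 52.66 minutes.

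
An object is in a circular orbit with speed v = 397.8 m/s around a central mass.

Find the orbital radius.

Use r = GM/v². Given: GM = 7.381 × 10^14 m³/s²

For a circular orbit, v² = GM / r, so r = GM / v².
r = 7.381e+14 / (397.8)² m ≈ 4.664e+09 m = 4.664 Gm.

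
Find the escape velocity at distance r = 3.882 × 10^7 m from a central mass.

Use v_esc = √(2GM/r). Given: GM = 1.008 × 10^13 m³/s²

Escape velocity comes from setting total energy to zero: ½v² − GM/r = 0 ⇒ v_esc = √(2GM / r).
v_esc = √(2 · 1.008e+13 / 3.882e+07) m/s ≈ 720.6 m/s = 720.6 m/s.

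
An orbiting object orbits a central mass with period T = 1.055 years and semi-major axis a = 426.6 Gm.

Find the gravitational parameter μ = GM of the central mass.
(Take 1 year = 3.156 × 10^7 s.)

Convert to SI: T = 1.055 years = 3.32958e+07 s; a = 426.6 Gm = 4.266e+11 m.
GM = 4π² · a³ / T².
GM = 4π² · (4.266e+11)³ / (3.32958e+07)² m³/s² ≈ 2.765e+21 m³/s² = 2.765 × 10^21 m³/s².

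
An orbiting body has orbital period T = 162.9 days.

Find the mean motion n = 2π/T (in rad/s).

Convert to SI: T = 162.9 days = 1.40746e+07 s.
n = 2π / T.
n = 2π / 1.40746e+07 s ≈ 4.464e-07 rad/s.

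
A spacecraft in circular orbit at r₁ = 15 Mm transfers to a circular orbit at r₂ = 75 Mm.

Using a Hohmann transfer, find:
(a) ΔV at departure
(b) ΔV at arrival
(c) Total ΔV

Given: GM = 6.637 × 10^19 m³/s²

Convert to SI: r₁ = 15 Mm = 1.5e+07 m; r₂ = 75 Mm = 7.5e+07 m.
Transfer semi-major axis: a_t = (r₁ + r₂)/2 = (1.5e+07 + 7.5e+07)/2 = 4.5e+07 m.
Circular speeds: v₁ = √(GM/r₁) = 2.10349e+06 m/s, v₂ = √(GM/r₂) = 940709 m/s.
Transfer speeds (vis-viva v² = GM(2/r − 1/a_t)): v₁ᵗ = 2.71559e+06 m/s, v₂ᵗ = 543119 m/s.
(a) ΔV₁ = |v₁ᵗ − v₁| ≈ 6.121e+05 m/s = 612.1 km/s.
(b) ΔV₂ = |v₂ − v₂ᵗ| ≈ 3.976e+05 m/s = 397.6 km/s.
(c) ΔV_total = ΔV₁ + ΔV₂ ≈ 1.01e+06 m/s = 1010 km/s.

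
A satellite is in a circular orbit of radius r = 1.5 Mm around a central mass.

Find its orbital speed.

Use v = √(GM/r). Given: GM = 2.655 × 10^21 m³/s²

Convert to SI: r = 1.5 Mm = 1.5e+06 m.
For a circular orbit, gravity supplies the centripetal force, so v = √(GM / r).
v = √(2.655e+21 / 1.5e+06) m/s ≈ 4.207e+07 m/s = 4.207e+04 km/s.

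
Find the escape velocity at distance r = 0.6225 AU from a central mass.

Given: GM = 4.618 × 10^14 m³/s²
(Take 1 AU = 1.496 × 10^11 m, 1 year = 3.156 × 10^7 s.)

Convert to SI: r = 0.6225 AU = 9.3126e+10 m.
Escape velocity comes from setting total energy to zero: ½v² − GM/r = 0 ⇒ v_esc = √(2GM / r).
v_esc = √(2 · 4.618e+14 / 9.3126e+10) m/s ≈ 99.59 m/s = 0.02101 AU/year.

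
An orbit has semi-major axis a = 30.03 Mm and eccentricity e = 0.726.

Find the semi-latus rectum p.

Convert to SI: a = 30.03 Mm = 3.003e+07 m.
p = a (1 − e²).
p = 3.003e+07 · (1 − (0.726)²) = 3.003e+07 · 0.472924 ≈ 1.42e+07 m = 14.2 Mm.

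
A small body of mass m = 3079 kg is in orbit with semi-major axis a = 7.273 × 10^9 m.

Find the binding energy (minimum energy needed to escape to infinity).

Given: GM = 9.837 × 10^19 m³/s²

Total orbital energy is E = −GMm/(2a); binding energy is E_bind = −E = GMm/(2a).
E_bind = 9.837e+19 · 3079 / (2 · 7.273e+09) J ≈ 2.082e+13 J = 20.82 TJ.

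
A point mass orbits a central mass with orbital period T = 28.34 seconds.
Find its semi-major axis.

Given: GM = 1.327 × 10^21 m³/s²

Invert Kepler's third law: a = (GM · T² / (4π²))^(1/3).
Substituting T = 28.34 s and GM = 1.327e+21 m³/s²:
a = (1.327e+21 · (28.34)² / (4π²))^(1/3) m
a ≈ 3e+07 m = 30 Mm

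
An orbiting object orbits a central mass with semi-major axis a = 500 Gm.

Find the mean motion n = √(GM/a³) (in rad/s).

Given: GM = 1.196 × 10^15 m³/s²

Convert to SI: a = 500 Gm = 5e+11 m.
n = √(GM / a³).
n = √(1.196e+15 / (5e+11)³) rad/s ≈ 9.782e-11 rad/s.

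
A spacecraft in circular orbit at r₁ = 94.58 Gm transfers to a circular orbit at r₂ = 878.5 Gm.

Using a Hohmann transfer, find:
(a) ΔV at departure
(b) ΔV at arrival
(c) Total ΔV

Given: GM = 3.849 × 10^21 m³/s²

Convert to SI: r₁ = 94.58 Gm = 9.458e+10 m; r₂ = 878.5 Gm = 8.785e+11 m.
Transfer semi-major axis: a_t = (r₁ + r₂)/2 = (9.458e+10 + 8.785e+11)/2 = 4.8654e+11 m.
Circular speeds: v₁ = √(GM/r₁) = 201732 m/s, v₂ = √(GM/r₂) = 66191.6 m/s.
Transfer speeds (vis-viva v² = GM(2/r − 1/a_t)): v₁ᵗ = 271073 m/s, v₂ᵗ = 29183.9 m/s.
(a) ΔV₁ = |v₁ᵗ − v₁| ≈ 6.934e+04 m/s = 69.34 km/s.
(b) ΔV₂ = |v₂ − v₂ᵗ| ≈ 3.701e+04 m/s = 37.01 km/s.
(c) ΔV_total = ΔV₁ + ΔV₂ ≈ 1.063e+05 m/s = 106.3 km/s.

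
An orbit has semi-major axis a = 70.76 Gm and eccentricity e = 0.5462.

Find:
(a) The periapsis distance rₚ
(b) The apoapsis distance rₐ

Convert to SI: a = 70.76 Gm = 7.076e+10 m.
(a) rₚ = a(1 − e) = 7.076e+10 · (1 − 0.5462) = 7.076e+10 · 0.4538 ≈ 3.211e+10 m = 32.11 Gm.
(b) rₐ = a(1 + e) = 7.076e+10 · (1 + 0.5462) = 7.076e+10 · 1.5462 ≈ 1.094e+11 m = 109.4 Gm.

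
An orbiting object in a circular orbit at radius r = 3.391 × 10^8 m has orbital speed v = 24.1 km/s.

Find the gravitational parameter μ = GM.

Convert to SI: v = 24.1 km/s = 24100 m/s.
For a circular orbit v² = GM/r, so GM = v² · r.
GM = (24100)² · 3.391e+08 m³/s² ≈ 1.97e+17 m³/s² = 1.97 × 10^17 m³/s².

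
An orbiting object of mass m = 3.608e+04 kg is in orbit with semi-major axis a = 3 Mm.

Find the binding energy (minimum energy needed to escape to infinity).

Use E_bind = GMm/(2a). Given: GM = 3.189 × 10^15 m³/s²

Convert to SI: a = 3 Mm = 3e+06 m.
Total orbital energy is E = −GMm/(2a); binding energy is E_bind = −E = GMm/(2a).
E_bind = 3.189e+15 · 3.608e+04 / (2 · 3e+06) J ≈ 1.918e+13 J = 19.18 TJ.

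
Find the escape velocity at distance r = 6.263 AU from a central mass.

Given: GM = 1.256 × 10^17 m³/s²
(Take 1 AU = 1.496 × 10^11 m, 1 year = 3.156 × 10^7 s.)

Convert to SI: r = 6.263 AU = 9.36945e+11 m.
Escape velocity comes from setting total energy to zero: ½v² − GM/r = 0 ⇒ v_esc = √(2GM / r).
v_esc = √(2 · 1.256e+17 / 9.36945e+11) m/s ≈ 517.8 m/s = 0.1092 AU/year.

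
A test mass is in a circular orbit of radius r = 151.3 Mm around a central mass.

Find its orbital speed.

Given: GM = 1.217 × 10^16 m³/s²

Convert to SI: r = 151.3 Mm = 1.513e+08 m.
For a circular orbit, gravity supplies the centripetal force, so v = √(GM / r).
v = √(1.217e+16 / 1.513e+08) m/s ≈ 8969 m/s = 8.969 km/s.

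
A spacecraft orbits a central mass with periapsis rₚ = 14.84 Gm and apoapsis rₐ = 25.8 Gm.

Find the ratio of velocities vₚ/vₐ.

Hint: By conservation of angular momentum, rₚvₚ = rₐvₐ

Convert to SI: rₚ = 14.84 Gm = 1.484e+10 m; rₐ = 25.8 Gm = 2.58e+10 m.
Conservation of angular momentum gives rₚvₚ = rₐvₐ, so vₚ/vₐ = rₐ/rₚ.
vₚ/vₐ = 2.58e+10 / 1.484e+10 ≈ 1.739.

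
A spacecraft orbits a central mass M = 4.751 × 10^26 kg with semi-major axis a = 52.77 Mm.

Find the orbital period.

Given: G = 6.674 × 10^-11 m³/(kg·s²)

Convert to SI: a = 52.77 Mm = 5.277e+07 m.
GM = G · M = 6.674e-11 · 4.751e+26 = 3.17082e+16 m³/s².
Kepler's third law: T = 2π √(a³ / GM).
Substituting a = 5.277e+07 m and GM = 3.17082e+16 m³/s²:
T = 2π √((5.277e+07)³ / 3.17082e+16) s
T ≈ 1.353e+04 s = 3.757 hours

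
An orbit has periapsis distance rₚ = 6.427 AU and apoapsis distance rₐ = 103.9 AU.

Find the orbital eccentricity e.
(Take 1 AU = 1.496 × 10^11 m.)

Convert to SI: rₚ = 6.427 AU = 9.61479e+11 m; rₐ = 103.9 AU = 1.55434e+13 m.
e = (rₐ − rₚ) / (rₐ + rₚ).
e = (1.55434e+13 − 9.61479e+11) / (1.55434e+13 + 9.61479e+11) = 1.4582e+13 / 1.65049e+13 ≈ 0.8835.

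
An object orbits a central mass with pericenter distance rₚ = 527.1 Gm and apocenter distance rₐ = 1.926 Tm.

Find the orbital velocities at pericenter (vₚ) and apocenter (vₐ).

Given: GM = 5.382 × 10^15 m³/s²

Convert to SI: rₚ = 527.1 Gm = 5.271e+11 m; rₐ = 1.926 Tm = 1.926e+12 m.
Use the vis-viva equation v² = GM(2/r − 1/a) with a = (rₚ + rₐ)/2 = (5.271e+11 + 1.926e+12)/2 = 1.22655e+12 m.
vₚ = √(GM · (2/rₚ − 1/a)) = √(5.382e+15 · (2/5.271e+11 − 1/1.22655e+12)) m/s ≈ 126.6 m/s = 126.6 m/s.
vₐ = √(GM · (2/rₐ − 1/a)) = √(5.382e+15 · (2/1.926e+12 − 1/1.22655e+12)) m/s ≈ 34.65 m/s = 34.65 m/s.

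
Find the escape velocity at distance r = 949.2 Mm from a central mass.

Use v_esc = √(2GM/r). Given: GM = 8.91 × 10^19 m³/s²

Convert to SI: r = 949.2 Mm = 9.492e+08 m.
Escape velocity comes from setting total energy to zero: ½v² − GM/r = 0 ⇒ v_esc = √(2GM / r).
v_esc = √(2 · 8.91e+19 / 9.492e+08) m/s ≈ 4.333e+05 m/s = 433.3 km/s.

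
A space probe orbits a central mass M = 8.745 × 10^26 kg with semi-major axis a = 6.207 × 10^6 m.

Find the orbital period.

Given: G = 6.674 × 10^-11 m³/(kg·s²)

GM = G · M = 6.674e-11 · 8.745e+26 = 5.83641e+16 m³/s².
Kepler's third law: T = 2π √(a³ / GM).
Substituting a = 6.207e+06 m and GM = 5.83641e+16 m³/s²:
T = 2π √((6.207e+06)³ / 5.83641e+16) s
T ≈ 402.2 s = 6.703 minutes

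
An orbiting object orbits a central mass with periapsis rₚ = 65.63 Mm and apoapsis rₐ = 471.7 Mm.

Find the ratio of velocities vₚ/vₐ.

Convert to SI: rₚ = 65.63 Mm = 6.563e+07 m; rₐ = 471.7 Mm = 4.717e+08 m.
Conservation of angular momentum gives rₚvₚ = rₐvₐ, so vₚ/vₐ = rₐ/rₚ.
vₚ/vₐ = 4.717e+08 / 6.563e+07 ≈ 7.187.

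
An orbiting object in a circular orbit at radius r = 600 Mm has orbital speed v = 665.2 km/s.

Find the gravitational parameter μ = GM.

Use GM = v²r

Convert to SI: r = 600 Mm = 6e+08 m; v = 665.2 km/s = 665200 m/s.
For a circular orbit v² = GM/r, so GM = v² · r.
GM = (665200)² · 6e+08 m³/s² ≈ 2.655e+20 m³/s² = 2.655 × 10^20 m³/s².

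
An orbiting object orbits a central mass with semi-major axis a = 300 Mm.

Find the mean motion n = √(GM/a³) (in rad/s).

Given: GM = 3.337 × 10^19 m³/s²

Convert to SI: a = 300 Mm = 3e+08 m.
n = √(GM / a³).
n = √(3.337e+19 / (3e+08)³) rad/s ≈ 0.001112 rad/s.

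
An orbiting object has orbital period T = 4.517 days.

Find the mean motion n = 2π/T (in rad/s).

Convert to SI: T = 4.517 days = 390269 s.
n = 2π / T.
n = 2π / 390269 s ≈ 1.61e-05 rad/s.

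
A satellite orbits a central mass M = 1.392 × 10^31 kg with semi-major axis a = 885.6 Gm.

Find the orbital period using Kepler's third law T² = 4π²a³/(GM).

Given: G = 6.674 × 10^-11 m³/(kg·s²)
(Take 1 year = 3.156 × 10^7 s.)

Convert to SI: a = 885.6 Gm = 8.856e+11 m.
GM = G · M = 6.674e-11 · 1.392e+31 = 9.29021e+20 m³/s².
Kepler's third law: T = 2π √(a³ / GM).
Substituting a = 8.856e+11 m and GM = 9.29021e+20 m³/s²:
T = 2π √((8.856e+11)³ / 9.29021e+20) s
T ≈ 1.718e+08 s = 5.444 years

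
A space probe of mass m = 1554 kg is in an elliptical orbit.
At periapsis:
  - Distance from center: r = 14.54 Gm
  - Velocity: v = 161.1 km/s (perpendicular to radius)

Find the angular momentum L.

Convert to SI: r = 14.54 Gm = 1.454e+10 m; v = 161.1 km/s = 161100 m/s.
Since v is perpendicular to r, L = m · v · r.
L = 1554 · 161100 · 1.454e+10 kg·m²/s ≈ 3.64e+18 kg·m²/s.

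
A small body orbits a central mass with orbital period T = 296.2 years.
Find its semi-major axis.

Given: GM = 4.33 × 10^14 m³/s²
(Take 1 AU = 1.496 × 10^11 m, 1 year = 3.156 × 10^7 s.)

Convert to SI: T = 296.2 years = 9.34807e+09 s.
Invert Kepler's third law: a = (GM · T² / (4π²))^(1/3).
Substituting T = 9.34807e+09 s and GM = 4.33e+14 m³/s²:
a = (4.33e+14 · (9.34807e+09)² / (4π²))^(1/3) m
a ≈ 9.86e+10 m = 0.6591 AU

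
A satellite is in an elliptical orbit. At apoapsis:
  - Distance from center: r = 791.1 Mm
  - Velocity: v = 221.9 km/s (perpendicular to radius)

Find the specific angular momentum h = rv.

Convert to SI: r = 791.1 Mm = 7.911e+08 m; v = 221.9 km/s = 221900 m/s.
With v perpendicular to r, h = r · v.
h = 7.911e+08 · 221900 m²/s ≈ 1.755e+14 m²/s.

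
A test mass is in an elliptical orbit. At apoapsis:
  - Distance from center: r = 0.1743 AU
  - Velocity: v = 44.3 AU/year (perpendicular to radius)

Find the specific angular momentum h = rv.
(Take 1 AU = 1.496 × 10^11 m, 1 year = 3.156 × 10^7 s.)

Convert to SI: r = 0.1743 AU = 2.60753e+10 m; v = 44.3 AU/year = 209990 m/s.
With v perpendicular to r, h = r · v.
h = 2.60753e+10 · 209990 m²/s ≈ 5.476e+15 m²/s.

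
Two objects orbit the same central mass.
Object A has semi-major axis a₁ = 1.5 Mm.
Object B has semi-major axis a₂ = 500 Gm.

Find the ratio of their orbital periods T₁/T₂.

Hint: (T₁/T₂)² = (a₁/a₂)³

Convert to SI: a₁ = 1.5 Mm = 1.5e+06 m; a₂ = 500 Gm = 5e+11 m.
From Kepler's third law, (T₁/T₂)² = (a₁/a₂)³, so T₁/T₂ = (a₁/a₂)^(3/2).
a₁/a₂ = 1.5e+06 / 5e+11 = 3e-06.
T₁/T₂ = (3e-06)^(3/2) ≈ 5.196e-09.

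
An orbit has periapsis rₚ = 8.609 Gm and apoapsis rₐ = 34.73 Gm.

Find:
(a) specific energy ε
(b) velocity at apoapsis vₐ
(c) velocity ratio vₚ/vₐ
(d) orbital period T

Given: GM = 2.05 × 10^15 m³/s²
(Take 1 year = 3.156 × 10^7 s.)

Convert to SI: rₚ = 8.609 Gm = 8.609e+09 m; rₐ = 34.73 Gm = 3.473e+10 m.
(a) With a = (rₚ + rₐ)/2 = 2.16695e+10 m, ε = −GM/(2a) = −2.05e+15/(2 · 2.16695e+10) J/kg ≈ -4.73e+04 J/kg
(b) With a = (rₚ + rₐ)/2 = 2.16695e+10 m, vₐ = √(GM (2/rₐ − 1/a)) = √(2.05e+15 · (2/3.473e+10 − 1/2.16695e+10)) m/s ≈ 153.1 m/s
(c) Conservation of angular momentum (rₚvₚ = rₐvₐ) gives vₚ/vₐ = rₐ/rₚ = 3.473e+10/8.609e+09 ≈ 4.034
(d) With a = (rₚ + rₐ)/2 = 2.16695e+10 m, T = 2π √(a³/GM) = 2π √((2.16695e+10)³/2.05e+15) s ≈ 4.427e+08 s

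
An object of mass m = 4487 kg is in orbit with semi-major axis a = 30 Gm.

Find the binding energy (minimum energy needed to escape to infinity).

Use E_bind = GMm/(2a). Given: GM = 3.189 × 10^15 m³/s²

Convert to SI: a = 30 Gm = 3e+10 m.
Total orbital energy is E = −GMm/(2a); binding energy is E_bind = −E = GMm/(2a).
E_bind = 3.189e+15 · 4487 / (2 · 3e+10) J ≈ 2.385e+08 J = 238.5 MJ.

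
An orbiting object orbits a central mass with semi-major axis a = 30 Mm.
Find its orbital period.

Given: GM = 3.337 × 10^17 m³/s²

Convert to SI: a = 30 Mm = 3e+07 m.
Kepler's third law: T = 2π √(a³ / GM).
Substituting a = 3e+07 m and GM = 3.337e+17 m³/s²:
T = 2π √((3e+07)³ / 3.337e+17) s
T ≈ 1787 s = 29.79 minutes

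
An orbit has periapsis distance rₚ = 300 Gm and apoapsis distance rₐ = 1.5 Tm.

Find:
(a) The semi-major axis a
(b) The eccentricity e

Convert to SI: rₚ = 300 Gm = 3e+11 m; rₐ = 1.5 Tm = 1.5e+12 m.
(a) a = (rₚ + rₐ) / 2 = (3e+11 + 1.5e+12) / 2 ≈ 9e+11 m = 900 Gm.
(b) e = (rₐ − rₚ) / (rₐ + rₚ) = (1.5e+12 − 3e+11) / (1.5e+12 + 3e+11) ≈ 0.6667.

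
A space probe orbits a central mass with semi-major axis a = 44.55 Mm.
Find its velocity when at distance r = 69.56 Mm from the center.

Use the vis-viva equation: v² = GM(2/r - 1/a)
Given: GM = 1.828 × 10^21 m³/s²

Convert to SI: a = 44.55 Mm = 4.455e+07 m; r = 69.56 Mm = 6.956e+07 m.
Vis-viva: v = √(GM · (2/r − 1/a)).
2/r − 1/a = 2/6.956e+07 − 1/4.455e+07 = 6.30547e-09 m⁻¹.
v = √(1.828e+21 · 6.30547e-09) m/s ≈ 3.395e+06 m/s = 3395 km/s.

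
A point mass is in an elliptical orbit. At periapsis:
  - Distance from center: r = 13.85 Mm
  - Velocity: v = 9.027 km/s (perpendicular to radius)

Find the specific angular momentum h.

Convert to SI: r = 13.85 Mm = 1.385e+07 m; v = 9.027 km/s = 9027 m/s.
With v perpendicular to r, h = r · v.
h = 1.385e+07 · 9027 m²/s ≈ 1.25e+11 m²/s.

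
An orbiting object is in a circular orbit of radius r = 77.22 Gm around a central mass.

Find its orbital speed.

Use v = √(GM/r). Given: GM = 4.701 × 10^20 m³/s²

Convert to SI: r = 77.22 Gm = 7.722e+10 m.
For a circular orbit, gravity supplies the centripetal force, so v = √(GM / r).
v = √(4.701e+20 / 7.722e+10) m/s ≈ 7.802e+04 m/s = 78.02 km/s.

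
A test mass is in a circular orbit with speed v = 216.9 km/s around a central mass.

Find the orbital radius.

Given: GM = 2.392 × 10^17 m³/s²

Convert to SI: v = 216.9 km/s = 216900 m/s.
For a circular orbit, v² = GM / r, so r = GM / v².
r = 2.392e+17 / (216900)² m ≈ 5.084e+06 m = 5.084 Mm.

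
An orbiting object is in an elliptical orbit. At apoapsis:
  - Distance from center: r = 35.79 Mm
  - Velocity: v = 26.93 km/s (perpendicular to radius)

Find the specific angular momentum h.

Convert to SI: r = 35.79 Mm = 3.579e+07 m; v = 26.93 km/s = 26930 m/s.
With v perpendicular to r, h = r · v.
h = 3.579e+07 · 26930 m²/s ≈ 9.638e+11 m²/s.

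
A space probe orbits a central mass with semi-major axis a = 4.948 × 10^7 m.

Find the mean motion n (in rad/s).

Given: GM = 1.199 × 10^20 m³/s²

n = √(GM / a³).
n = √(1.199e+20 / (4.948e+07)³) rad/s ≈ 0.03146 rad/s.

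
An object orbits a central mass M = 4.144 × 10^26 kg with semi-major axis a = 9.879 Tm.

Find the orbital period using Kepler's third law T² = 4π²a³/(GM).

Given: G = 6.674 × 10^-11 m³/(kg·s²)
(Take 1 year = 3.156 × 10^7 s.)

Convert to SI: a = 9.879 Tm = 9.879e+12 m.
GM = G · M = 6.674e-11 · 4.144e+26 = 2.76571e+16 m³/s².
Kepler's third law: T = 2π √(a³ / GM).
Substituting a = 9.879e+12 m and GM = 2.76571e+16 m³/s²:
T = 2π √((9.879e+12)³ / 2.76571e+16) s
T ≈ 1.173e+12 s = 3.717e+04 years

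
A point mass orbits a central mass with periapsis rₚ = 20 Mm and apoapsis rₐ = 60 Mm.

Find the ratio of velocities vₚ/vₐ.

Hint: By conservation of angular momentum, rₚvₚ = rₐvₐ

Convert to SI: rₚ = 20 Mm = 2e+07 m; rₐ = 60 Mm = 6e+07 m.
Conservation of angular momentum gives rₚvₚ = rₐvₐ, so vₚ/vₐ = rₐ/rₚ.
vₚ/vₐ = 6e+07 / 2e+07 ≈ 3.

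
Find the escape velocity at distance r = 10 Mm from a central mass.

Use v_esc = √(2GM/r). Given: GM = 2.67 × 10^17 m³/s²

Convert to SI: r = 10 Mm = 1e+07 m.
Escape velocity comes from setting total energy to zero: ½v² − GM/r = 0 ⇒ v_esc = √(2GM / r).
v_esc = √(2 · 2.67e+17 / 1e+07) m/s ≈ 2.311e+05 m/s = 231.1 km/s.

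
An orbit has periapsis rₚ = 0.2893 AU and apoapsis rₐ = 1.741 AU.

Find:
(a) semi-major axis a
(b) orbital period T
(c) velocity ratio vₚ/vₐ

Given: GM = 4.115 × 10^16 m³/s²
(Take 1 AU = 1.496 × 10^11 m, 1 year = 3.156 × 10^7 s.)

Convert to SI: rₚ = 0.2893 AU = 4.32793e+10 m; rₐ = 1.741 AU = 2.60454e+11 m.
(a) a = (rₚ + rₐ)/2 = (4.32793e+10 + 2.60454e+11)/2 ≈ 1.519e+11 m
(b) With a = (rₚ + rₐ)/2 = 1.51866e+11 m, T = 2π √(a³/GM) = 2π √((1.51866e+11)³/4.115e+16) s ≈ 1.833e+09 s
(c) Conservation of angular momentum (rₚvₚ = rₐvₐ) gives vₚ/vₐ = rₐ/rₚ = 2.60454e+11/4.32793e+10 ≈ 6.018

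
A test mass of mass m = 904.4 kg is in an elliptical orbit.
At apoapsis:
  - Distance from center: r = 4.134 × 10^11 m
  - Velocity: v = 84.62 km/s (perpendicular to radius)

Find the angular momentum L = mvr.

Convert to SI: v = 84.62 km/s = 84620 m/s.
Since v is perpendicular to r, L = m · v · r.
L = 904.4 · 84620 · 4.134e+11 kg·m²/s ≈ 3.164e+19 kg·m²/s.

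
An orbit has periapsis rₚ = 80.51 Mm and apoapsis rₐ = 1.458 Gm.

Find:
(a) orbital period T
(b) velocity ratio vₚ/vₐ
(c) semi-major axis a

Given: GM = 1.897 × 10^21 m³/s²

Convert to SI: rₚ = 80.51 Mm = 8.051e+07 m; rₐ = 1.458 Gm = 1.458e+09 m.
(a) With a = (rₚ + rₐ)/2 = 7.69255e+08 m, T = 2π √(a³/GM) = 2π √((7.69255e+08)³/1.897e+21) s ≈ 3078 s
(b) Conservation of angular momentum (rₚvₚ = rₐvₐ) gives vₚ/vₐ = rₐ/rₚ = 1.458e+09/8.051e+07 ≈ 18.11
(c) a = (rₚ + rₐ)/2 = (8.051e+07 + 1.458e+09)/2 ≈ 7.693e+08 m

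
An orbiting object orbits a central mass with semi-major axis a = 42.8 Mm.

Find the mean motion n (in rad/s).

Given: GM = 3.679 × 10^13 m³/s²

Convert to SI: a = 42.8 Mm = 4.28e+07 m.
n = √(GM / a³).
n = √(3.679e+13 / (4.28e+07)³) rad/s ≈ 2.166e-05 rad/s.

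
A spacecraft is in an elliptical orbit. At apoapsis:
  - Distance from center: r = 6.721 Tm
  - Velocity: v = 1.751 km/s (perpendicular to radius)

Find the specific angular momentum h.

Convert to SI: r = 6.721 Tm = 6.721e+12 m; v = 1.751 km/s = 1751 m/s.
With v perpendicular to r, h = r · v.
h = 6.721e+12 · 1751 m²/s ≈ 1.177e+16 m²/s.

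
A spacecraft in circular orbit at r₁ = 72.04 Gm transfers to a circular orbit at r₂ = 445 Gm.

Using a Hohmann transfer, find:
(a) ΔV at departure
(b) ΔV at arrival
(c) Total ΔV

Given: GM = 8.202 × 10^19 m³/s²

Convert to SI: r₁ = 72.04 Gm = 7.204e+10 m; r₂ = 445 Gm = 4.45e+11 m.
Transfer semi-major axis: a_t = (r₁ + r₂)/2 = (7.204e+10 + 4.45e+11)/2 = 2.5852e+11 m.
Circular speeds: v₁ = √(GM/r₁) = 33742.2 m/s, v₂ = √(GM/r₂) = 13576.3 m/s.
Transfer speeds (vis-viva v² = GM(2/r − 1/a_t)): v₁ᵗ = 44269.6 m/s, v₂ᵗ = 7166.71 m/s.
(a) ΔV₁ = |v₁ᵗ − v₁| ≈ 1.053e+04 m/s = 10.53 km/s.
(b) ΔV₂ = |v₂ − v₂ᵗ| ≈ 6410 m/s = 6.41 km/s.
(c) ΔV_total = ΔV₁ + ΔV₂ ≈ 1.694e+04 m/s = 16.94 km/s.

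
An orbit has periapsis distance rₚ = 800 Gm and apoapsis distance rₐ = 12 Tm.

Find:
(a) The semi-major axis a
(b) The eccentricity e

Convert to SI: rₚ = 800 Gm = 8e+11 m; rₐ = 12 Tm = 1.2e+13 m.
(a) a = (rₚ + rₐ) / 2 = (8e+11 + 1.2e+13) / 2 ≈ 6.4e+12 m = 6.4 Tm.
(b) e = (rₐ − rₚ) / (rₐ + rₚ) = (1.2e+13 − 8e+11) / (1.2e+13 + 8e+11) ≈ 0.875.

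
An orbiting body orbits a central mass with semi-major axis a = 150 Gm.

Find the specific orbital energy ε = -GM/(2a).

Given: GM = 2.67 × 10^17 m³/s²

Convert to SI: a = 150 Gm = 1.5e+11 m.
ε = −GM / (2a).
ε = −2.67e+17 / (2 · 1.5e+11) J/kg ≈ -8.9e+05 J/kg = -890 kJ/kg.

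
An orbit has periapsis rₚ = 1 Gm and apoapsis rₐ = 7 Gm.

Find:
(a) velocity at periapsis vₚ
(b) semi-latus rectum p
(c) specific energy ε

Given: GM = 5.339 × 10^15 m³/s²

Convert to SI: rₚ = 1 Gm = 1e+09 m; rₐ = 7 Gm = 7e+09 m.
(a) With a = (rₚ + rₐ)/2 = 4e+09 m, vₚ = √(GM (2/rₚ − 1/a)) = √(5.339e+15 · (2/1e+09 − 1/4e+09)) m/s ≈ 3057 m/s
(b) From a = (rₚ + rₐ)/2 = 4e+09 m and e = (rₐ − rₚ)/(rₐ + rₚ) = 0.75, p = a(1 − e²) = 4e+09 · (1 − (0.75)²) ≈ 1.75e+09 m
(c) With a = (rₚ + rₐ)/2 = 4e+09 m, ε = −GM/(2a) = −5.339e+15/(2 · 4e+09) J/kg ≈ -6.674e+05 J/kg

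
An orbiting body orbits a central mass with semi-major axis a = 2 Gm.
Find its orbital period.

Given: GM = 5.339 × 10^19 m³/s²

Convert to SI: a = 2 Gm = 2e+09 m.
Kepler's third law: T = 2π √(a³ / GM).
Substituting a = 2e+09 m and GM = 5.339e+19 m³/s²:
T = 2π √((2e+09)³ / 5.339e+19) s
T ≈ 7.691e+04 s = 21.36 hours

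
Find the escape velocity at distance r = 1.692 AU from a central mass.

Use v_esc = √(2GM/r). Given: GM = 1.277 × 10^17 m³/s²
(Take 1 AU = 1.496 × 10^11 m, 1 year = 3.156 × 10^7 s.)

Convert to SI: r = 1.692 AU = 2.53123e+11 m.
Escape velocity comes from setting total energy to zero: ½v² − GM/r = 0 ⇒ v_esc = √(2GM / r).
v_esc = √(2 · 1.277e+17 / 2.53123e+11) m/s ≈ 1004 m/s = 0.2119 AU/year.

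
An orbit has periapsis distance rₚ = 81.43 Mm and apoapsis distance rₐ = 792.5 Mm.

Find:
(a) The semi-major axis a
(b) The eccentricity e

Convert to SI: rₚ = 81.43 Mm = 8.143e+07 m; rₐ = 792.5 Mm = 7.925e+08 m.
(a) a = (rₚ + rₐ) / 2 = (8.143e+07 + 7.925e+08) / 2 ≈ 4.37e+08 m = 437 Mm.
(b) e = (rₐ − rₚ) / (rₐ + rₚ) = (7.925e+08 − 8.143e+07) / (7.925e+08 + 8.143e+07) ≈ 0.8136.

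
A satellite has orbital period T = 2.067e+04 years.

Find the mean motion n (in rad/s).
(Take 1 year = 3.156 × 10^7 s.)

Convert to SI: T = 2.067e+04 years = 6.52345e+11 s.
n = 2π / T.
n = 2π / 6.52345e+11 s ≈ 9.632e-12 rad/s.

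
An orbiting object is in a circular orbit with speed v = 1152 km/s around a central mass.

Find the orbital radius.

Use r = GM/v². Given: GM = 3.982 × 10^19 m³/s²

Convert to SI: v = 1152 km/s = 1.152e+06 m/s.
For a circular orbit, v² = GM / r, so r = GM / v².
r = 3.982e+19 / (1.152e+06)² m ≈ 3.001e+07 m = 30.01 Mm.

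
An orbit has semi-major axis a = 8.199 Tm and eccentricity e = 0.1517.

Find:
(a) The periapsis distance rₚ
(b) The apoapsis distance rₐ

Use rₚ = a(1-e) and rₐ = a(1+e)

Convert to SI: a = 8.199 Tm = 8.199e+12 m.
(a) rₚ = a(1 − e) = 8.199e+12 · (1 − 0.1517) = 8.199e+12 · 0.8483 ≈ 6.955e+12 m = 6.955 Tm.
(b) rₐ = a(1 + e) = 8.199e+12 · (1 + 0.1517) = 8.199e+12 · 1.1517 ≈ 9.443e+12 m = 9.443 Tm.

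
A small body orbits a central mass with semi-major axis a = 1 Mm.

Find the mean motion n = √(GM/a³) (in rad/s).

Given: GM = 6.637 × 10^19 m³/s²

Convert to SI: a = 1 Mm = 1e+06 m.
n = √(GM / a³).
n = √(6.637e+19 / (1e+06)³) rad/s ≈ 8.147 rad/s.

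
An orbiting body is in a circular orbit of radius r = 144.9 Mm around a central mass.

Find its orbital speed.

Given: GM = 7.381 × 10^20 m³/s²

Convert to SI: r = 144.9 Mm = 1.449e+08 m.
For a circular orbit, gravity supplies the centripetal force, so v = √(GM / r).
v = √(7.381e+20 / 1.449e+08) m/s ≈ 2.257e+06 m/s = 2257 km/s.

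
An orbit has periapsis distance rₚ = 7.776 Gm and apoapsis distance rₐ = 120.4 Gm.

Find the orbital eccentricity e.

Convert to SI: rₚ = 7.776 Gm = 7.776e+09 m; rₐ = 120.4 Gm = 1.204e+11 m.
e = (rₐ − rₚ) / (rₐ + rₚ).
e = (1.204e+11 − 7.776e+09) / (1.204e+11 + 7.776e+09) = 1.12624e+11 / 1.28176e+11 ≈ 0.8787.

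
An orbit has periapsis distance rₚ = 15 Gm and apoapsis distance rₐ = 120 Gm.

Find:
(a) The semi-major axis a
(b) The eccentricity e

Convert to SI: rₚ = 15 Gm = 1.5e+10 m; rₐ = 120 Gm = 1.2e+11 m.
(a) a = (rₚ + rₐ) / 2 = (1.5e+10 + 1.2e+11) / 2 ≈ 6.75e+10 m = 67.5 Gm.
(b) e = (rₐ − rₚ) / (rₐ + rₚ) = (1.2e+11 − 1.5e+10) / (1.2e+11 + 1.5e+10) ≈ 0.7778.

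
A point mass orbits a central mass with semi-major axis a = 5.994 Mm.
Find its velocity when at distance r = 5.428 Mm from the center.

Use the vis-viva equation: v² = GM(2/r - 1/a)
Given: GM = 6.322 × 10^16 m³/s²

Convert to SI: a = 5.994 Mm = 5.994e+06 m; r = 5.428 Mm = 5.428e+06 m.
Vis-viva: v = √(GM · (2/r − 1/a)).
2/r − 1/a = 2/5.428e+06 − 1/5.994e+06 = 2.01626e-07 m⁻¹.
v = √(6.322e+16 · 2.01626e-07) m/s ≈ 1.129e+05 m/s = 112.9 km/s.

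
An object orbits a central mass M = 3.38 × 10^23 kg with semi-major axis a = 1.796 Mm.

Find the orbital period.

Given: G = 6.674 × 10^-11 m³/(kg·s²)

Convert to SI: a = 1.796 Mm = 1.796e+06 m.
GM = G · M = 6.674e-11 · 3.38e+23 = 2.25581e+13 m³/s².
Kepler's third law: T = 2π √(a³ / GM).
Substituting a = 1.796e+06 m and GM = 2.25581e+13 m³/s²:
T = 2π √((1.796e+06)³ / 2.25581e+13) s
T ≈ 3184 s = 53.07 minutes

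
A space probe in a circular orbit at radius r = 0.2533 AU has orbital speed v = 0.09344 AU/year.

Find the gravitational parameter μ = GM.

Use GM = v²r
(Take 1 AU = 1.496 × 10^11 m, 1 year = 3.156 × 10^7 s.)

Convert to SI: r = 0.2533 AU = 3.78937e+10 m; v = 0.09344 AU/year = 442.922 m/s.
For a circular orbit v² = GM/r, so GM = v² · r.
GM = (442.922)² · 3.78937e+10 m³/s² ≈ 7.434e+15 m³/s² = 7.434 × 10^15 m³/s².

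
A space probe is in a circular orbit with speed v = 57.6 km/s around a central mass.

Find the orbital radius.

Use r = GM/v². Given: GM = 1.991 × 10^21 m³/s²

Convert to SI: v = 57.6 km/s = 57600 m/s.
For a circular orbit, v² = GM / r, so r = GM / v².
r = 1.991e+21 / (57600)² m ≈ 6.001e+11 m = 600.1 Gm.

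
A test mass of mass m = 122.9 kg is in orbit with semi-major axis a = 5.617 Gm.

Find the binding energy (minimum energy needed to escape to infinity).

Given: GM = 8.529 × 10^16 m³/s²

Convert to SI: a = 5.617 Gm = 5.617e+09 m.
Total orbital energy is E = −GMm/(2a); binding energy is E_bind = −E = GMm/(2a).
E_bind = 8.529e+16 · 122.9 / (2 · 5.617e+09) J ≈ 9.331e+08 J = 933.1 MJ.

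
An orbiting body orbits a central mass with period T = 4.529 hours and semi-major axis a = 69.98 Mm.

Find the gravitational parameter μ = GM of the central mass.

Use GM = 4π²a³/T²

Convert to SI: T = 4.529 hours = 16304.4 s; a = 69.98 Mm = 6.998e+07 m.
GM = 4π² · a³ / T².
GM = 4π² · (6.998e+07)³ / (16304.4)² m³/s² ≈ 5.089e+16 m³/s² = 5.089 × 10^16 m³/s².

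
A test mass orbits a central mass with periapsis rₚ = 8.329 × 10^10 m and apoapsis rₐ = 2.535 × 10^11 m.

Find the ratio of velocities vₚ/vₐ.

Conservation of angular momentum gives rₚvₚ = rₐvₐ, so vₚ/vₐ = rₐ/rₚ.
vₚ/vₐ = 2.535e+11 / 8.329e+10 ≈ 3.044.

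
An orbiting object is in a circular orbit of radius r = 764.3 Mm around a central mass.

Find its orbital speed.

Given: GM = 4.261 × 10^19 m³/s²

Convert to SI: r = 764.3 Mm = 7.643e+08 m.
For a circular orbit, gravity supplies the centripetal force, so v = √(GM / r).
v = √(4.261e+19 / 7.643e+08) m/s ≈ 2.361e+05 m/s = 236.1 km/s.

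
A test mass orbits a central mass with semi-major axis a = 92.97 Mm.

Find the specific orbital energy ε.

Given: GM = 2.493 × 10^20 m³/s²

Convert to SI: a = 92.97 Mm = 9.297e+07 m.
ε = −GM / (2a).
ε = −2.493e+20 / (2 · 9.297e+07) J/kg ≈ -1.341e+12 J/kg = -1341 GJ/kg.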